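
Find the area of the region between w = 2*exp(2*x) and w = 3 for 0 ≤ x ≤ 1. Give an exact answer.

-5 - 7*log(2)/2 + log(6)/2 + 5*log(3)/2 + exp(2)

The difference (2*exp(2*x)) - (3) = 2*exp(2*x) - 3 changes sign at x = -log(2)/2 + log(3)/2 inside [0, 1], so split the integral there.
∫[0,-log(2)/2 + log(3)/2] (2*exp(2*x) - 3) dx = log(2*sqrt(6)/9) + 1/2; the area of that piece is -1/2 + log(3*sqrt(6)/4).
∫[-log(2)/2 + log(3)/2,1] (2*exp(2*x) - 3) dx = -9/2 - 3*log(2)/2 + 3*log(3)/2 + exp(2).
Total area = (-1/2 + log(3*sqrt(6)/4)) + (-9/2 - 3*log(2)/2 + 3*log(3)/2 + exp(2)) = -5 - 7*log(2)/2 + log(6)/2 + 5*log(3)/2 + exp(2).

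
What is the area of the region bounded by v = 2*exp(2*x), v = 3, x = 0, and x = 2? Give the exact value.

The difference (2*exp(2*x)) - (3) = 2*exp(2*x) - 3 changes sign at x = -log(2)/2 + log(3)/2 inside [0, 2], so split the integral there.
∫[0,-log(2)/2 + log(3)/2] (2*exp(2*x) - 3) dx = log(2*sqrt(6)/9) + 1/2; the area of that piece is -1/2 + log(3*sqrt(6)/4).
∫[-log(2)/2 + log(3)/2,2] (2*exp(2*x) - 3) dx = -15/2 - 3*log(2)/2 + 3*log(3)/2 + exp(4).
Total area = (-1/2 + log(3*sqrt(6)/4)) + (-15/2 - 3*log(2)/2 + 3*log(3)/2 + exp(4)) = -8 - 7*log(2)/2 + log(6)/2 + 5*log(3)/2 + exp(4).

-8 - 7*log(2)/2 + log(6)/2 + 5*log(3)/2 + exp(4)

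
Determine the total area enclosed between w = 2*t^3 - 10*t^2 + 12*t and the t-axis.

The curve meets the t-axis where 2*t^3 - 10*t^2 + 12*t = 0, i.e. 2*t*(t - 3)*(t - 2) = 0, at t = 0, 2, 3.
On [0, 2] the curve lies above the axis; ∫[0,2] (2*t^3 - 10*t^2 + 12*t) dt = 16/3, giving area 16/3.
On [2, 3] the curve lies below the axis; ∫[2,3] (2*t^3 - 10*t^2 + 12*t) dt = -5/6, giving area 5/6.
Total area = 16/3 + 5/6 = 37/6.

37/6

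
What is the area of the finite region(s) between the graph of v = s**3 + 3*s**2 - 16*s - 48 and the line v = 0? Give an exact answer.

517/2

The curve meets the s-axis where s**3 + 3*s**2 - 16*s - 48 = 0, i.e. (s - 4)*(s + 3)*(s + 4) = 0, at s = -4, -3, 4.
On [-4, -3] the curve lies above the axis; ∫[-4,-3] (s**3 + 3*s**2 - 16*s - 48) ds = 5/4, giving area 5/4.
On [-3, 4] the curve lies below the axis; ∫[-3,4] (s**3 + 3*s**2 - 16*s - 48) ds = -1029/4, giving area 1029/4.
Total area = 5/4 + 1029/4 = 517/2.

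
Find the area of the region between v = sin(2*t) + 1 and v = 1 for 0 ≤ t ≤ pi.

The difference (sin(2*t) + 1) - (1) = sin(2*t) changes sign at t = pi/2 inside [0, pi], so split the integral there.
∫[0,pi/2] (sin(2*t)) dt = 1.
∫[pi/2,pi] (sin(2*t)) dt = -1; the area of that piece is 1.
Total area = 1 + 1 = 2.

2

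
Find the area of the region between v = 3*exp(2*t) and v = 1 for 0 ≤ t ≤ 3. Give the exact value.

On [0, 3], (3*exp(2*t)) - (1) = 3*exp(2*t) - 1 is ≥ 0 throughout, so the area is a single integral of |3*exp(2*t) - 1|.
∫[0,3] (3*exp(2*t) - 1) dt = -9/2 + 3*exp(6)/2.

-9/2 + 3*exp(6)/2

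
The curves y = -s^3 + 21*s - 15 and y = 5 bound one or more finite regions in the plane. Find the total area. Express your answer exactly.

999/4

Set the curves equal: -s^3 + 21*s - 15 = 5, so -s^3 + 21*s - 20 = 0, which factors as -(s - 4)*(s - 1)*(s + 5) = 0. The curves meet at s = -5, 1, 4.
On [-5, 1], y = 5 is on top; that piece has area ∫[-5,1] (-(-s^3 + 21*s - 20)) ds = 216.
On [1, 4], y = -s^3 + 21*s - 15 is on top; that piece has area ∫[1,4] (-s^3 + 21*s - 20) ds = 135/4.
Total enclosed area = 216 + 135/4 = 999/4.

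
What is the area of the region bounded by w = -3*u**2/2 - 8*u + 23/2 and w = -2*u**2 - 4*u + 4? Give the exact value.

2/3

Set the curves equal: -3*u**2/2 - 8*u + 23/2 = -2*u**2 - 4*u + 4, so u**2/2 - 4*u + 15/2 = 0, which factors as (u - 5)*(u - 3)/2 = 0. The curves meet at u = 3, 5.
On [3, 5], w = -2*u**2 - 4*u + 4 is on top; that piece has area ∫[3,5] (-(u**2/2 - 4*u + 15/2)) du = 2/3.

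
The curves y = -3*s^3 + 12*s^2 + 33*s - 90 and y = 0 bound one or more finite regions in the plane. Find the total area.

Set the curves equal: -3*s^3 + 12*s^2 + 33*s - 90 = 0, so -3*s^3 + 12*s^2 + 33*s - 90 = 0, which factors as -3*(s - 5)*(s - 2)*(s + 3) = 0. The curves meet at s = -3, 2, 5.
On [-3, 2], y = 0 is on top; that piece has area ∫[-3,2] (-(-3*s^3 + 12*s^2 + 33*s - 90)) ds = 1375/4.
On [2, 5], y = -3*s^3 + 12*s^2 + 33*s - 90 is on top; that piece has area ∫[2,5] (-3*s^3 + 12*s^2 + 33*s - 90) ds = 351/4.
Total enclosed area = 1375/4 + 351/4 = 863/2.

863/2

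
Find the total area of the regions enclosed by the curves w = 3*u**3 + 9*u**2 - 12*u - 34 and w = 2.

393/4

Set the curves equal: 3*u**3 + 9*u**2 - 12*u - 34 = 2, so 3*u**3 + 9*u**2 - 12*u - 36 = 0, which factors as 3*(u - 2)*(u + 2)*(u + 3) = 0. The curves meet at u = -3, -2, 2.
On [-3, -2], w = 3*u**3 + 9*u**2 - 12*u - 34 is on top; that piece has area ∫[-3,-2] (3*u**3 + 9*u**2 - 12*u - 36) du = 9/4.
On [-2, 2], w = 2 is on top; that piece has area ∫[-2,2] (-(3*u**3 + 9*u**2 - 12*u - 36)) du = 96.
Total enclosed area = 9/4 + 96 = 393/4.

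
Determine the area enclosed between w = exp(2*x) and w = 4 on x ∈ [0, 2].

The difference (exp(2*x)) - (4) = exp(2*x) - 4 changes sign at x = log(2) inside [0, 2], so split the integral there.
∫[0,log(2)] (exp(2*x) - 4) dx = 3/2 - log(16); the area of that piece is -3/2 + log(16).
∫[log(2),2] (exp(2*x) - 4) dx = -10 + 4*log(2) + exp(4)/2.
Total area = (-3/2 + log(16)) + (-10 + 4*log(2) + exp(4)/2) = -23/2 + 8*log(2) + exp(4)/2.

-23/2 + 8*log(2) + exp(4)/2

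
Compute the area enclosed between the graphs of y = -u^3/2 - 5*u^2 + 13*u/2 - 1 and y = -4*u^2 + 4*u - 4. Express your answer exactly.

Set the curves equal: -u^3/2 - 5*u^2 + 13*u/2 - 1 = -4*u^2 + 4*u - 4, so -u^3/2 - u^2 + 5*u/2 + 3 = 0, which factors as -(u - 2)*(u + 1)*(u + 3)/2 = 0. The curves meet at u = -3, -1, 2.
On [-3, -1], y = -4*u^2 + 4*u - 4 is on top; that piece has area ∫[-3,-1] (-(-u^3/2 - u^2 + 5*u/2 + 3)) du = 8/3.
On [-1, 2], y = -u^3/2 - 5*u^2 + 13*u/2 - 1 is on top; that piece has area ∫[-1,2] (-u^3/2 - u^2 + 5*u/2 + 3) du = 63/8.
Total enclosed area = 8/3 + 63/8 = 253/24.

253/24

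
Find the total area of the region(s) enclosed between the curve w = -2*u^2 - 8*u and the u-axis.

64/3

The curve meets the u-axis where -2*u^2 - 8*u = 0, i.e. -2*u*(u + 4) = 0, at u = -4, 0.
On [-4, 0] the curve lies above the axis; ∫[-4,0] (-2*u^2 - 8*u) du = 64/3, giving area 64/3.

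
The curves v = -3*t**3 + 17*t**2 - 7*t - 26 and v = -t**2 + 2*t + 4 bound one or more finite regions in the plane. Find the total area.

243/2

Set the curves equal: -3*t**3 + 17*t**2 - 7*t - 26 = -t**2 + 2*t + 4, so -3*t**3 + 18*t**2 - 9*t - 30 = 0, which factors as -3*(t - 5)*(t - 2)*(t + 1) = 0. The curves meet at t = -1, 2, 5.
On [-1, 2], v = -t**2 + 2*t + 4 is on top; that piece has area ∫[-1,2] (-(-3*t**3 + 18*t**2 - 9*t - 30)) dt = 243/4.
On [2, 5], v = -3*t**3 + 17*t**2 - 7*t - 26 is on top; that piece has area ∫[2,5] (-3*t**3 + 18*t**2 - 9*t - 30) dt = 243/4.
Total enclosed area = 243/4 + 243/4 = 243/2.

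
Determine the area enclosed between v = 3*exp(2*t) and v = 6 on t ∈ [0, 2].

The difference (3*exp(2*t)) - (6) = 3*exp(2*t) - 6 changes sign at t = log(2)/2 inside [0, 2], so split the integral there.
∫[0,log(2)/2] (3*exp(2*t) - 6) dt = 3/2 - log(8); the area of that piece is -3/2 + log(8).
∫[log(2)/2,2] (3*exp(2*t) - 6) dt = -15 + 3*log(2) + 3*exp(4)/2.
Total area = (-3/2 + log(8)) + (-15 + 3*log(2) + 3*exp(4)/2) = -33/2 + 6*log(2) + 3*exp(4)/2.

-33/2 + 6*log(2) + 3*exp(4)/2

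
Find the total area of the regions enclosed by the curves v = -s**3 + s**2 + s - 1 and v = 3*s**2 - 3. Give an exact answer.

37/12

Set the curves equal: -s**3 + s**2 + s - 1 = 3*s**2 - 3, so -s**3 - 2*s**2 + s + 2 = 0, which factors as -(s - 1)*(s + 1)*(s + 2) = 0. The curves meet at s = -2, -1, 1.
On [-2, -1], v = 3*s**2 - 3 is on top; that piece has area ∫[-2,-1] (-(-s**3 - 2*s**2 + s + 2)) ds = 5/12.
On [-1, 1], v = -s**3 + s**2 + s - 1 is on top; that piece has area ∫[-1,1] (-s**3 - 2*s**2 + s + 2) ds = 8/3.
Total enclosed area = 5/12 + 8/3 = 37/12.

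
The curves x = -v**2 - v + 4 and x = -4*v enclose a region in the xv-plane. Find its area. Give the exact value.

Both boundary curves give x as a function of v, so integrate with respect to v. Setting them equal: -v**2 + 3*v + 4 = 0, i.e. -(v - 4)*(v + 1) = 0, so they meet at v = -1, 4.
For v in [-1, 4], x = -v**2 - v + 4 is on the right; area = ∫[-1,4] (-v**2 + 3*v + 4) dv = 125/6.

125/6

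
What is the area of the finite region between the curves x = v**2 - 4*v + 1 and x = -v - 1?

1/6

Both boundary curves give x as a function of v, so integrate with respect to v. Setting them equal: v**2 - 3*v + 2 = 0, i.e. (v - 2)*(v - 1) = 0, so they meet at v = 1, 2.
For v in [1, 2], x = v**2 - 4*v + 1 is on the left; area = ∫[1,2] (-(v**2 - 3*v + 2)) dv = 1/6.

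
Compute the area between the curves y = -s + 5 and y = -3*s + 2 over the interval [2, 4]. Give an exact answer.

18

On [2, 4], (-s + 5) - (-3*s + 2) = 2*s + 3 is ≥ 0 throughout, so the area is a single integral of |2*s + 3|.
∫[2,4] (2*s + 3) ds = 18.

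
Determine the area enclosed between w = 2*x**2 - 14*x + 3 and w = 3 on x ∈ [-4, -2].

364/3

On [-4, -2], (2*x**2 - 14*x + 3) - (3) = 2*x**2 - 14*x is ≥ 0 throughout, so the area is a single integral of |2*x**2 - 14*x|.
∫[-4,-2] (2*x**2 - 14*x) dx = 364/3.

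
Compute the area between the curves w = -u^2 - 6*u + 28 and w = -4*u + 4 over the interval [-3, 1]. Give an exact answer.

284/3

On [-3, 1], (-u^2 - 6*u + 28) - (-4*u + 4) = -u^2 - 2*u + 24 is ≥ 0 throughout, so the area is a single integral of |-u^2 - 2*u + 24|.
∫[-3,1] (-u^2 - 2*u + 24) du = 284/3.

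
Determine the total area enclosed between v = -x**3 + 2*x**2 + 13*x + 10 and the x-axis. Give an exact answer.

The curve meets the x-axis where -x**3 + 2*x**2 + 13*x + 10 = 0, i.e. -(x - 5)*(x + 1)*(x + 2) = 0, at x = -2, -1, 5.
On [-2, -1] the curve lies below the axis; ∫[-2,-1] (-x**3 + 2*x**2 + 13*x + 10) dx = -13/12, giving area 13/12.
On [-1, 5] the curve lies above the axis; ∫[-1,5] (-x**3 + 2*x**2 + 13*x + 10) dx = 144, giving area 144.
Total area = 13/12 + 144 = 1741/12.

1741/12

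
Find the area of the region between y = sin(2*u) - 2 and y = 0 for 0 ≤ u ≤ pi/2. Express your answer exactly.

-1 + pi

On [0, pi/2], (sin(2*u) - 2) - (0) = sin(2*u) - 2 is ≤ 0 throughout, so the area is a single integral of |sin(2*u) - 2|.
∫[0,pi/2] (sin(2*u) - 2) du = 1 - pi; the area of that piece is -1 + pi.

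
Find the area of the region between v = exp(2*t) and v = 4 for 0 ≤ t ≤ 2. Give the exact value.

-23/2 + 8*log(2) + exp(4)/2

The difference (exp(2*t)) - (4) = exp(2*t) - 4 changes sign at t = log(2) inside [0, 2], so split the integral there.
∫[0,log(2)] (exp(2*t) - 4) dt = 3/2 - log(16); the area of that piece is -3/2 + log(16).
∫[log(2),2] (exp(2*t) - 4) dt = -10 + 4*log(2) + exp(4)/2.
Total area = (-3/2 + log(16)) + (-10 + 4*log(2) + exp(4)/2) = -23/2 + 8*log(2) + exp(4)/2.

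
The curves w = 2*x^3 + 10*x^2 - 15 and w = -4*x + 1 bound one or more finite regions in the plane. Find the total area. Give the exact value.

Set the curves equal: 2*x^3 + 10*x^2 - 15 = -4*x + 1, so 2*x^3 + 10*x^2 + 4*x - 16 = 0, which factors as 2*(x - 1)*(x + 2)*(x + 4) = 0. The curves meet at x = -4, -2, 1.
On [-4, -2], w = 2*x^3 + 10*x^2 - 15 is on top; that piece has area ∫[-4,-2] (2*x^3 + 10*x^2 + 4*x - 16) dx = 32/3.
On [-2, 1], w = -4*x + 1 is on top; that piece has area ∫[-2,1] (-(2*x^3 + 10*x^2 + 4*x - 16)) dx = 63/2.
Total enclosed area = 32/3 + 63/2 = 253/6.

253/6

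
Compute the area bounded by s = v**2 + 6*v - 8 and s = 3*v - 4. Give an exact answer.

125/6

Both boundary curves give s as a function of v, so integrate with respect to v. Setting them equal: v**2 + 3*v - 4 = 0, i.e. (v - 1)*(v + 4) = 0, so they meet at v = -4, 1.
For v in [-4, 1], s = v**2 + 6*v - 8 is on the left; area = ∫[-4,1] (-(v**2 + 3*v - 4)) dv = 125/6.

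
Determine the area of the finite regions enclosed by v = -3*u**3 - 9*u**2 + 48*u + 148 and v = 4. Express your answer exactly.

Set the curves equal: -3*u**3 - 9*u**2 + 48*u + 148 = 4, so -3*u**3 - 9*u**2 + 48*u + 144 = 0, which factors as -3*(u - 4)*(u + 3)*(u + 4) = 0. The curves meet at u = -4, -3, 4.
On [-4, -3], v = 4 is on top; that piece has area ∫[-4,-3] (-(-3*u**3 - 9*u**2 + 48*u + 144)) du = 15/4.
On [-3, 4], v = -3*u**3 - 9*u**2 + 48*u + 148 is on top; that piece has area ∫[-3,4] (-3*u**3 - 9*u**2 + 48*u + 144) du = 3087/4.
Total enclosed area = 15/4 + 3087/4 = 1551/2.

1551/2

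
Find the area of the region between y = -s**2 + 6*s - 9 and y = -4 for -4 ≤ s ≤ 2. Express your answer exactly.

280/3

The difference (-s**2 + 6*s - 9) - (-4) = -s**2 + 6*s - 5 changes sign at s = 1 inside [-4, 2], so split the integral there.
∫[-4,1] (-s**2 + 6*s - 5) ds = -275/3; the area of that piece is 275/3.
∫[1,2] (-s**2 + 6*s - 5) ds = 5/3.
Total area = 275/3 + 5/3 = 280/3.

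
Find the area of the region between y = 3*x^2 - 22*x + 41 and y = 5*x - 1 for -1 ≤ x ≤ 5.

135

The difference (3*x^2 - 22*x + 41) - (5*x - 1) = 3*x^2 - 27*x + 42 changes sign at x = 2 inside [-1, 5], so split the integral there.
∫[-1,2] (3*x^2 - 27*x + 42) dx = 189/2.
∫[2,5] (3*x^2 - 27*x + 42) dx = -81/2; the area of that piece is 81/2.
Total area = 189/2 + 81/2 = 135.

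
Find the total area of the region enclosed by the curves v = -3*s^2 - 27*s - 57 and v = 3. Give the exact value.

Set the curves equal: -3*s^2 - 27*s - 57 = 3, so -3*s^2 - 27*s - 60 = 0, which factors as -3*(s + 4)*(s + 5) = 0. The curves meet at s = -5, -4.
On [-5, -4], v = -3*s^2 - 27*s - 57 is on top; that piece has area ∫[-5,-4] (-3*s^2 - 27*s - 60) ds = 1/2.

1/2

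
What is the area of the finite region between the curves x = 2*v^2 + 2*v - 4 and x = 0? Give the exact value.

Both boundary curves give x as a function of v, so integrate with respect to v. Setting them equal: 2*v^2 + 2*v - 4 = 0, i.e. 2*(v - 1)*(v + 2) = 0, so they meet at v = -2, 1.
For v in [-2, 1], x = 2*v^2 + 2*v - 4 is on the left; area = ∫[-2,1] (-(2*v^2 + 2*v - 4)) dv = 9.

9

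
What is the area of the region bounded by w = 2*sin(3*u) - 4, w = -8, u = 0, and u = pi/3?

4/3 + 4*pi/3

On [0, pi/3], (2*sin(3*u) - 4) - (-8) = 2*sin(3*u) + 4 is ≥ 0 throughout, so the area is a single integral of |2*sin(3*u) + 4|.
∫[0,pi/3] (2*sin(3*u) + 4) du = 4/3 + 4*pi/3.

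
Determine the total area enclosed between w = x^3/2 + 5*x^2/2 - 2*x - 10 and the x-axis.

937/24

The curve meets the x-axis where x^3/2 + 5*x^2/2 - 2*x - 10 = 0, i.e. (x - 2)*(x + 2)*(x + 5)/2 = 0, at x = -5, -2, 2.
On [-5, -2] the curve lies above the axis; ∫[-5,-2] (x^3/2 + 5*x^2/2 - 2*x - 10) dx = 99/8, giving area 99/8.
On [-2, 2] the curve lies below the axis; ∫[-2,2] (x^3/2 + 5*x^2/2 - 2*x - 10) dx = -80/3, giving area 80/3.
Total area = 99/8 + 80/3 = 937/24.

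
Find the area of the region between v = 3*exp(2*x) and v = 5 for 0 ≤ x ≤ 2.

-27/2 - 11*log(3)/2 + log(15)/2 + 9*log(5)/2 + 3*exp(4)/2

The difference (3*exp(2*x)) - (5) = 3*exp(2*x) - 5 changes sign at x = -log(3)/2 + log(5)/2 inside [0, 2], so split the integral there.
∫[0,-log(3)/2 + log(5)/2] (3*exp(2*x) - 5) dx = log(9*sqrt(15)/125) + 1; the area of that piece is -1 + log(25*sqrt(15)/27).
∫[-log(3)/2 + log(5)/2,2] (3*exp(2*x) - 5) dx = -25/2 - 5*log(3)/2 + 5*log(5)/2 + 3*exp(4)/2.
Total area = (-1 + log(25*sqrt(15)/27)) + (-25/2 - 5*log(3)/2 + 5*log(5)/2 + 3*exp(4)/2) = -27/2 - 11*log(3)/2 + log(15)/2 + 9*log(5)/2 + 3*exp(4)/2.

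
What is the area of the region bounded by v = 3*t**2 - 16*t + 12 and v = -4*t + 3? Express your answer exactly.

4

Set the curves equal: 3*t**2 - 16*t + 12 = -4*t + 3, so 3*t**2 - 12*t + 9 = 0, which factors as 3*(t - 3)*(t - 1) = 0. The curves meet at t = 1, 3.
On [1, 3], v = -4*t + 3 is on top; that piece has area ∫[1,3] (-(3*t**2 - 12*t + 9)) dt = 4.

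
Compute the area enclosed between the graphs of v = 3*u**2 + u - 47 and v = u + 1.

Set the curves equal: 3*u**2 + u - 47 = u + 1, so 3*u**2 - 48 = 0, which factors as 3*(u - 4)*(u + 4) = 0. The curves meet at u = -4, 4.
On [-4, 4], v = u + 1 is on top; that piece has area ∫[-4,4] (-(3*u**2 - 48)) du = 256.

256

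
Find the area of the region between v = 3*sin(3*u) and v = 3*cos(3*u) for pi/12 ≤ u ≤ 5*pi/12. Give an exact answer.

On [pi/12, 5*pi/12], (3*sin(3*u)) - (3*cos(3*u)) = 3*sin(3*u) - 3*cos(3*u) is ≥ 0 throughout, so the area is a single integral of |3*sin(3*u) - 3*cos(3*u)|.
∫[pi/12,5*pi/12] (3*sin(3*u) - 3*cos(3*u)) du = 2*sqrt(2).

2*sqrt(2)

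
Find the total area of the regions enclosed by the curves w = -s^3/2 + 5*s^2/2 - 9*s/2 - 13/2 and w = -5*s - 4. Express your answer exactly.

Set the curves equal: -s^3/2 + 5*s^2/2 - 9*s/2 - 13/2 = -5*s - 4, so -s^3/2 + 5*s^2/2 + s/2 - 5/2 = 0, which factors as -(s - 5)*(s - 1)*(s + 1)/2 = 0. The curves meet at s = -1, 1, 5.
On [-1, 1], w = -5*s - 4 is on top; that piece has area ∫[-1,1] (-(-s^3/2 + 5*s^2/2 + s/2 - 5/2)) ds = 10/3.
On [1, 5], w = -s^3/2 + 5*s^2/2 - 9*s/2 - 13/2 is on top; that piece has area ∫[1,5] (-s^3/2 + 5*s^2/2 + s/2 - 5/2) ds = 64/3.
Total enclosed area = 10/3 + 64/3 = 74/3.

74/3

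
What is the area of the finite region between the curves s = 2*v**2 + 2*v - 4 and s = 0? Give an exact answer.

Both boundary curves give s as a function of v, so integrate with respect to v. Setting them equal: 2*v**2 + 2*v - 4 = 0, i.e. 2*(v - 1)*(v + 2) = 0, so they meet at v = -2, 1.
For v in [-2, 1], s = 2*v**2 + 2*v - 4 is on the left; area = ∫[-2,1] (-(2*v**2 + 2*v - 4)) dv = 9.

9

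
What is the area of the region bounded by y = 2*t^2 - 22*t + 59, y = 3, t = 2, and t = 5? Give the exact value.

59/3

The difference (2*t^2 - 22*t + 59) - (3) = 2*t^2 - 22*t + 56 changes sign at t = 4 inside [2, 5], so split the integral there.
∫[2,4] (2*t^2 - 22*t + 56) dt = 52/3.
∫[4,5] (2*t^2 - 22*t + 56) dt = -7/3; the area of that piece is 7/3.
Total area = 52/3 + 7/3 = 59/3.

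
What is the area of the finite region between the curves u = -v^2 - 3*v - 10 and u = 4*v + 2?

Both boundary curves give u as a function of v, so integrate with respect to v. Setting them equal: -v^2 - 7*v - 12 = 0, i.e. -(v + 3)*(v + 4) = 0, so they meet at v = -4, -3.
For v in [-4, -3], u = -v^2 - 3*v - 10 is on the right; area = ∫[-4,-3] (-v^2 - 7*v - 12) dv = 1/6.

1/6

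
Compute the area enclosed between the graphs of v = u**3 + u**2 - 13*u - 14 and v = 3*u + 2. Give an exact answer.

Set the curves equal: u**3 + u**2 - 13*u - 14 = 3*u + 2, so u**3 + u**2 - 16*u - 16 = 0, which factors as (u - 4)*(u + 1)*(u + 4) = 0. The curves meet at u = -4, -1, 4.
On [-4, -1], v = u**3 + u**2 - 13*u - 14 is on top; that piece has area ∫[-4,-1] (u**3 + u**2 - 16*u - 16) du = 117/4.
On [-1, 4], v = 3*u + 2 is on top; that piece has area ∫[-1,4] (-(u**3 + u**2 - 16*u - 16)) du = 1375/12.
Total enclosed area = 117/4 + 1375/12 = 863/6.

863/6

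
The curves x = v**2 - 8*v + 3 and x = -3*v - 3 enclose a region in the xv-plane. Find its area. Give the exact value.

Both boundary curves give x as a function of v, so integrate with respect to v. Setting them equal: v**2 - 5*v + 6 = 0, i.e. (v - 3)*(v - 2) = 0, so they meet at v = 2, 3.
For v in [2, 3], x = v**2 - 8*v + 3 is on the left; area = ∫[2,3] (-(v**2 - 5*v + 6)) dv = 1/6.

1/6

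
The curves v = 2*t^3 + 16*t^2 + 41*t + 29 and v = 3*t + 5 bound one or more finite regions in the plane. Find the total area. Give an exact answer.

Set the curves equal: 2*t^3 + 16*t^2 + 41*t + 29 = 3*t + 5, so 2*t^3 + 16*t^2 + 38*t + 24 = 0, which factors as 2*(t + 1)*(t + 3)*(t + 4) = 0. The curves meet at t = -4, -3, -1.
On [-4, -3], v = 2*t^3 + 16*t^2 + 41*t + 29 is on top; that piece has area ∫[-4,-3] (2*t^3 + 16*t^2 + 38*t + 24) dt = 5/6.
On [-3, -1], v = 3*t + 5 is on top; that piece has area ∫[-3,-1] (-(2*t^3 + 16*t^2 + 38*t + 24)) dt = 16/3.
Total enclosed area = 5/6 + 16/3 = 37/6.

37/6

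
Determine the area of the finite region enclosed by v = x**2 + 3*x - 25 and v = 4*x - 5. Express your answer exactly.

Set the curves equal: x**2 + 3*x - 25 = 4*x - 5, so x**2 - x - 20 = 0, which factors as (x - 5)*(x + 4) = 0. The curves meet at x = -4, 5.
On [-4, 5], v = 4*x - 5 is on top; that piece has area ∫[-4,5] (-(x**2 - x - 20)) dx = 243/2.

243/2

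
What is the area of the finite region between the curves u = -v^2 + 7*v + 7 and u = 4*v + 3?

Both boundary curves give u as a function of v, so integrate with respect to v. Setting them equal: -v^2 + 3*v + 4 = 0, i.e. -(v - 4)*(v + 1) = 0, so they meet at v = -1, 4.
For v in [-1, 4], u = -v^2 + 7*v + 7 is on the right; area = ∫[-1,4] (-v^2 + 3*v + 4) dv = 125/6.

125/6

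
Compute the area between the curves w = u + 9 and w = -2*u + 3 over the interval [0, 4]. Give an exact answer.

48

On [0, 4], (u + 9) - (-2*u + 3) = 3*u + 6 is ≥ 0 throughout, so the area is a single integral of |3*u + 6|.
∫[0,4] (3*u + 6) du = 48.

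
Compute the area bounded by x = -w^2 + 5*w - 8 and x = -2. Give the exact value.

1/6

Both boundary curves give x as a function of w, so integrate with respect to w. Setting them equal: -w^2 + 5*w - 6 = 0, i.e. -(w - 3)*(w - 2) = 0, so they meet at w = 2, 3.
For w in [2, 3], x = -w^2 + 5*w - 8 is on the right; area = ∫[2,3] (-w^2 + 5*w - 6) dw = 1/6.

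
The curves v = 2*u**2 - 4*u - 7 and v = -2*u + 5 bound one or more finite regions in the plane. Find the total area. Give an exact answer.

Set the curves equal: 2*u**2 - 4*u - 7 = -2*u + 5, so 2*u**2 - 2*u - 12 = 0, which factors as 2*(u - 3)*(u + 2) = 0. The curves meet at u = -2, 3.
On [-2, 3], v = -2*u + 5 is on top; that piece has area ∫[-2,3] (-(2*u**2 - 2*u - 12)) du = 125/3.

125/3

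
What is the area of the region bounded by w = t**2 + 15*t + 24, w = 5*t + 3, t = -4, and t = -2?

The difference (t**2 + 15*t + 24) - (5*t + 3) = t**2 + 10*t + 21 changes sign at t = -3 inside [-4, -2], so split the integral there.
∫[-4,-3] (t**2 + 10*t + 21) dt = -5/3; the area of that piece is 5/3.
∫[-3,-2] (t**2 + 10*t + 21) dt = 7/3.
Total area = 5/3 + 7/3 = 4.

4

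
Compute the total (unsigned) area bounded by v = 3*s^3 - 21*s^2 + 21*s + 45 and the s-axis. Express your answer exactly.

The curve meets the s-axis where 3*s^3 - 21*s^2 + 21*s + 45 = 0, i.e. 3*(s - 5)*(s - 3)*(s + 1) = 0, at s = -1, 3, 5.
On [-1, 3] the curve lies above the axis; ∫[-1,3] (3*s^3 - 21*s^2 + 21*s + 45) ds = 128, giving area 128.
On [3, 5] the curve lies below the axis; ∫[3,5] (3*s^3 - 21*s^2 + 21*s + 45) ds = -20, giving area 20.
Total area = 128 + 20 = 148.

148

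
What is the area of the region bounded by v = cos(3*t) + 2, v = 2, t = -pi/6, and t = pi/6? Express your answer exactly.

On [-pi/6, pi/6], (cos(3*t) + 2) - (2) = cos(3*t) is ≥ 0 throughout, so the area is a single integral of |cos(3*t)|.
∫[-pi/6,pi/6] (cos(3*t)) dt = 2/3.

2/3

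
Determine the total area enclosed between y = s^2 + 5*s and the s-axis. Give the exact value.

The curve meets the s-axis where s^2 + 5*s = 0, i.e. s*(s + 5) = 0, at s = -5, 0.
On [-5, 0] the curve lies below the axis; ∫[-5,0] (s^2 + 5*s) ds = -125/6, giving area 125/6.

125/6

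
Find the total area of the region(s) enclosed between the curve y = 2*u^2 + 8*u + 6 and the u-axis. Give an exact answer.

8/3

The curve meets the u-axis where 2*u^2 + 8*u + 6 = 0, i.e. 2*(u + 1)*(u + 3) = 0, at u = -3, -1.
On [-3, -1] the curve lies below the axis; ∫[-3,-1] (2*u^2 + 8*u + 6) du = -8/3, giving area 8/3.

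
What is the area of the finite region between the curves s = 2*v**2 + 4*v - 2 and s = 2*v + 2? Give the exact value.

9

Both boundary curves give s as a function of v, so integrate with respect to v. Setting them equal: 2*v**2 + 2*v - 4 = 0, i.e. 2*(v - 1)*(v + 2) = 0, so they meet at v = -2, 1.
For v in [-2, 1], s = 2*v**2 + 4*v - 2 is on the left; area = ∫[-2,1] (-(2*v**2 + 2*v - 4)) dv = 9.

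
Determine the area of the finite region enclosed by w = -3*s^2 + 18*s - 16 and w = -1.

Set the curves equal: -3*s^2 + 18*s - 16 = -1, so -3*s^2 + 18*s - 15 = 0, which factors as -3*(s - 5)*(s - 1) = 0. The curves meet at s = 1, 5.
On [1, 5], w = -3*s^2 + 18*s - 16 is on top; that piece has area ∫[1,5] (-3*s^2 + 18*s - 15) ds = 32.

32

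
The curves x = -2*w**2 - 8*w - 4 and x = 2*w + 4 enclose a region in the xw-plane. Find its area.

Both boundary curves give x as a function of w, so integrate with respect to w. Setting them equal: -2*w**2 - 10*w - 8 = 0, i.e. -2*(w + 1)*(w + 4) = 0, so they meet at w = -4, -1.
For w in [-4, -1], x = -2*w**2 - 8*w - 4 is on the right; area = ∫[-4,-1] (-2*w**2 - 10*w - 8) dw = 9.

9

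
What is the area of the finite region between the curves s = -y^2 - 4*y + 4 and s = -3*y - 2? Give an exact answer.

Both boundary curves give s as a function of y, so integrate with respect to y. Setting them equal: -y^2 - y + 6 = 0, i.e. -(y - 2)*(y + 3) = 0, so they meet at y = -3, 2.
For y in [-3, 2], s = -y^2 - 4*y + 4 is on the right; area = ∫[-3,2] (-y^2 - y + 6) dy = 125/6.

125/6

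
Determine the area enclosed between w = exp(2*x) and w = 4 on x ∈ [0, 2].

The difference (exp(2*x)) - (4) = exp(2*x) - 4 changes sign at x = log(2) inside [0, 2], so split the integral there.
∫[0,log(2)] (exp(2*x) - 4) dx = 3/2 - log(16); the area of that piece is -3/2 + log(16).
∫[log(2),2] (exp(2*x) - 4) dx = -10 + 4*log(2) + exp(4)/2.
Total area = (-3/2 + log(16)) + (-10 + 4*log(2) + exp(4)/2) = -23/2 + 8*log(2) + exp(4)/2.

-23/2 + 8*log(2) + exp(4)/2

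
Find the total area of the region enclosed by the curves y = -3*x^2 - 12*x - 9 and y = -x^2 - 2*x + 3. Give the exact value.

1/3

Set the curves equal: -3*x^2 - 12*x - 9 = -x^2 - 2*x + 3, so -2*x^2 - 10*x - 12 = 0, which factors as -2*(x + 2)*(x + 3) = 0. The curves meet at x = -3, -2.
On [-3, -2], y = -3*x^2 - 12*x - 9 is on top; that piece has area ∫[-3,-2] (-2*x^2 - 10*x - 12) dx = 1/3.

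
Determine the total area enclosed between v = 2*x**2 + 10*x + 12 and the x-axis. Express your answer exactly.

1/3

The curve meets the x-axis where 2*x**2 + 10*x + 12 = 0, i.e. 2*(x + 2)*(x + 3) = 0, at x = -3, -2.
On [-3, -2] the curve lies below the axis; ∫[-3,-2] (2*x**2 + 10*x + 12) dx = -1/3, giving area 1/3.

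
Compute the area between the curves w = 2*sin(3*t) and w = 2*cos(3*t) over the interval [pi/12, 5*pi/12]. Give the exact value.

On [pi/12, 5*pi/12], (2*sin(3*t)) - (2*cos(3*t)) = 2*sin(3*t) - 2*cos(3*t) is ≥ 0 throughout, so the area is a single integral of |2*sin(3*t) - 2*cos(3*t)|.
∫[pi/12,5*pi/12] (2*sin(3*t) - 2*cos(3*t)) dt = 4*sqrt(2)/3.

4*sqrt(2)/3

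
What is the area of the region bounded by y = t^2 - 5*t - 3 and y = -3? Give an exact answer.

125/6

Set the curves equal: t^2 - 5*t - 3 = -3, so t^2 - 5*t = 0, which factors as t*(t - 5) = 0. The curves meet at t = 0, 5.
On [0, 5], y = -3 is on top; that piece has area ∫[0,5] (-(t^2 - 5*t)) dt = 125/6.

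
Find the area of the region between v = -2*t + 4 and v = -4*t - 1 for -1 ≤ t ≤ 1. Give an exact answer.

10

On [-1, 1], (-2*t + 4) - (-4*t - 1) = 2*t + 5 is ≥ 0 throughout, so the area is a single integral of |2*t + 5|.
∫[-1,1] (2*t + 5) dt = 10.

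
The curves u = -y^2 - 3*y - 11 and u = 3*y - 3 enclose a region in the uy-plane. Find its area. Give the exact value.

Both boundary curves give u as a function of y, so integrate with respect to y. Setting them equal: -y^2 - 6*y - 8 = 0, i.e. -(y + 2)*(y + 4) = 0, so they meet at y = -4, -2.
For y in [-4, -2], u = -y^2 - 3*y - 11 is on the right; area = ∫[-4,-2] (-y^2 - 6*y - 8) dy = 4/3.

4/3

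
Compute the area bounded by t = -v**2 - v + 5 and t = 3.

9/2

Both boundary curves give t as a function of v, so integrate with respect to v. Setting them equal: -v**2 - v + 2 = 0, i.e. -(v - 1)*(v + 2) = 0, so they meet at v = -2, 1.
For v in [-2, 1], t = -v**2 - v + 5 is on the right; area = ∫[-2,1] (-v**2 - v + 2) dv = 9/2.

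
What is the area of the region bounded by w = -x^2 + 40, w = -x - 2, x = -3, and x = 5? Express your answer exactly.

880/3

On [-3, 5], (-x^2 + 40) - (-x - 2) = -x^2 + x + 42 is ≥ 0 throughout, so the area is a single integral of |-x^2 + x + 42|.
∫[-3,5] (-x^2 + x + 42) dx = 880/3.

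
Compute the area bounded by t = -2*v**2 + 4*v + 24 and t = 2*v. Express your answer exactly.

Both boundary curves give t as a function of v, so integrate with respect to v. Setting them equal: -2*v**2 + 2*v + 24 = 0, i.e. -2*(v - 4)*(v + 3) = 0, so they meet at v = -3, 4.
For v in [-3, 4], t = -2*v**2 + 4*v + 24 is on the right; area = ∫[-3,4] (-2*v**2 + 2*v + 24) dv = 343/3.

343/3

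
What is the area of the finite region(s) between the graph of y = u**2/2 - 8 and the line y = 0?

128/3

The curve meets the u-axis where u**2/2 - 8 = 0, i.e. (u - 4)*(u + 4)/2 = 0, at u = -4, 4.
On [-4, 4] the curve lies below the axis; ∫[-4,4] (u**2/2 - 8) du = -128/3, giving area 128/3.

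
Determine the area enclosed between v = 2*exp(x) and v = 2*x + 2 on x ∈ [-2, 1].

On [-2, 1], (2*exp(x)) - (2*x + 2) = -2*x + 2*exp(x) - 2 is ≥ 0 throughout, so the area is a single integral of |-2*x + 2*exp(x) - 2|.
∫[-2,1] (-2*x + 2*exp(x) - 2) dx = -3 - 2*exp(-2) + 2*exp(1).

-3 - 2*exp(-2) + 2*exp(1)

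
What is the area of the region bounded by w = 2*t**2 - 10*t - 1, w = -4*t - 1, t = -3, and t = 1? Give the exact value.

142/3

The difference (2*t**2 - 10*t - 1) - (-4*t - 1) = 2*t**2 - 6*t changes sign at t = 0 inside [-3, 1], so split the integral there.
∫[-3,0] (2*t**2 - 6*t) dt = 45.
∫[0,1] (2*t**2 - 6*t) dt = -7/3; the area of that piece is 7/3.
Total area = 45 + 7/3 = 142/3.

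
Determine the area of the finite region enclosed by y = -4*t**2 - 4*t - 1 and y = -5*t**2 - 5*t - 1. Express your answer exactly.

Set the curves equal: -4*t**2 - 4*t - 1 = -5*t**2 - 5*t - 1, so t**2 + t = 0, which factors as t*(t + 1) = 0. The curves meet at t = -1, 0.
On [-1, 0], y = -5*t**2 - 5*t - 1 is on top; that piece has area ∫[-1,0] (-(t**2 + t)) dt = 1/6.

1/6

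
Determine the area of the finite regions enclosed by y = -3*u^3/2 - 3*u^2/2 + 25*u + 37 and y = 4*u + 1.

Set the curves equal: -3*u^3/2 - 3*u^2/2 + 25*u + 37 = 4*u + 1, so -3*u^3/2 - 3*u^2/2 + 21*u + 36 = 0, which factors as -3*(u - 4)*(u + 2)*(u + 3)/2 = 0. The curves meet at u = -3, -2, 4.
On [-3, -2], y = 4*u + 1 is on top; that piece has area ∫[-3,-2] (-(-3*u^3/2 - 3*u^2/2 + 21*u + 36)) du = 13/8.
On [-2, 4], y = -3*u^3/2 - 3*u^2/2 + 25*u + 37 is on top; that piece has area ∫[-2,4] (-3*u^3/2 - 3*u^2/2 + 21*u + 36) du = 216.
Total enclosed area = 13/8 + 216 = 1741/8.

1741/8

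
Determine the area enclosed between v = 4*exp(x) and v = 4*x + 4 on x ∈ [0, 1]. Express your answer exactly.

On [0, 1], (4*exp(x)) - (4*x + 4) = -4*x + 4*exp(x) - 4 is ≥ 0 throughout, so the area is a single integral of |-4*x + 4*exp(x) - 4|.
∫[0,1] (-4*x + 4*exp(x) - 4) dx = -10 + 4*exp(1).

-10 + 4*exp(1)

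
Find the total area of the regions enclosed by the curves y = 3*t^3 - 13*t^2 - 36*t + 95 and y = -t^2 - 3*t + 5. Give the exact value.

Set the curves equal: 3*t^3 - 13*t^2 - 36*t + 95 = -t^2 - 3*t + 5, so 3*t^3 - 12*t^2 - 33*t + 90 = 0, which factors as 3*(t - 5)*(t - 2)*(t + 3) = 0. The curves meet at t = -3, 2, 5.
On [-3, 2], y = 3*t^3 - 13*t^2 - 36*t + 95 is on top; that piece has area ∫[-3,2] (3*t^3 - 12*t^2 - 33*t + 90) dt = 1375/4.
On [2, 5], y = -t^2 - 3*t + 5 is on top; that piece has area ∫[2,5] (-(3*t^3 - 12*t^2 - 33*t + 90)) dt = 351/4.
Total enclosed area = 1375/4 + 351/4 = 863/2.

863/2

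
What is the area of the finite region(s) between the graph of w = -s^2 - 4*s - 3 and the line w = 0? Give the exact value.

4/3

The curve meets the s-axis where -s^2 - 4*s - 3 = 0, i.e. -(s + 1)*(s + 3) = 0, at s = -3, -1.
On [-3, -1] the curve lies above the axis; ∫[-3,-1] (-s^2 - 4*s - 3) ds = 4/3, giving area 4/3.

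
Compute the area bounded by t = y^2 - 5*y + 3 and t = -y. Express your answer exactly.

Both boundary curves give t as a function of y, so integrate with respect to y. Setting them equal: y^2 - 4*y + 3 = 0, i.e. (y - 3)*(y - 1) = 0, so they meet at y = 1, 3.
For y in [1, 3], t = y^2 - 5*y + 3 is on the left; area = ∫[1,3] (-(y^2 - 4*y + 3)) dy = 4/3.

4/3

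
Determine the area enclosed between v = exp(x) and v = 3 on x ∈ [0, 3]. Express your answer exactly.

The difference (exp(x)) - (3) = exp(x) - 3 changes sign at x = log(3) inside [0, 3], so split the integral there.
∫[0,log(3)] (exp(x) - 3) dx = 2 - log(27); the area of that piece is -2 + log(27).
∫[log(3),3] (exp(x) - 3) dx = -12 + 3*log(3) + exp(3).
Total area = (-2 + log(27)) + (-12 + 3*log(3) + exp(3)) = -14 + 6*log(3) + exp(3).

-14 + 6*log(3) + exp(3)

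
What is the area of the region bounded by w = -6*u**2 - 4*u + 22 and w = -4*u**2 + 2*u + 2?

343/3

Set the curves equal: -6*u**2 - 4*u + 22 = -4*u**2 + 2*u + 2, so -2*u**2 - 6*u + 20 = 0, which factors as -2*(u - 2)*(u + 5) = 0. The curves meet at u = -5, 2.
On [-5, 2], w = -6*u**2 - 4*u + 22 is on top; that piece has area ∫[-5,2] (-2*u**2 - 6*u + 20) du = 343/3.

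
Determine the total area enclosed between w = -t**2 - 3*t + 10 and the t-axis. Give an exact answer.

343/6

The curve meets the t-axis where -t**2 - 3*t + 10 = 0, i.e. -(t - 2)*(t + 5) = 0, at t = -5, 2.
On [-5, 2] the curve lies above the axis; ∫[-5,2] (-t**2 - 3*t + 10) dt = 343/6, giving area 343/6.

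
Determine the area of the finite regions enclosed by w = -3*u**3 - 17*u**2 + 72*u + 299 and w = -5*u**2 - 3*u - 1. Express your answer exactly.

4019/2

Set the curves equal: -3*u**3 - 17*u**2 + 72*u + 299 = -5*u**2 - 3*u - 1, so -3*u**3 - 12*u**2 + 75*u + 300 = 0, which factors as -3*(u - 5)*(u + 4)*(u + 5) = 0. The curves meet at u = -5, -4, 5.
On [-5, -4], w = -5*u**2 - 3*u - 1 is on top; that piece has area ∫[-5,-4] (-(-3*u**3 - 12*u**2 + 75*u + 300)) du = 19/4.
On [-4, 5], w = -3*u**3 - 17*u**2 + 72*u + 299 is on top; that piece has area ∫[-4,5] (-3*u**3 - 12*u**2 + 75*u + 300) du = 8019/4.
Total enclosed area = 19/4 + 8019/4 = 4019/2.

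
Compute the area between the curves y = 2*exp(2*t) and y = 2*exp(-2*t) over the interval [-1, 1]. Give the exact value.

-4 + 2*exp(-2) + 2*exp(2)

The difference (2*exp(2*t)) - (2*exp(-2*t)) = 2*exp(2*t) - 2*exp(-2*t) changes sign at t = 0 inside [-1, 1], so split the integral there.
∫[-1,0] (2*exp(2*t) - 2*exp(-2*t)) dt = -exp(2) - exp(-2) + 2; the area of that piece is -2 + exp(-2) + exp(2).
∫[0,1] (2*exp(2*t) - 2*exp(-2*t)) dt = -2 + exp(-2) + exp(2).
Total area = (-2 + exp(-2) + exp(2)) + (-2 + exp(-2) + exp(2)) = -4 + 2*exp(-2) + 2*exp(2).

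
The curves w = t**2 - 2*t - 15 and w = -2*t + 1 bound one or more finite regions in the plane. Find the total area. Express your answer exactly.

Set the curves equal: t**2 - 2*t - 15 = -2*t + 1, so t**2 - 16 = 0, which factors as (t - 4)*(t + 4) = 0. The curves meet at t = -4, 4.
On [-4, 4], w = -2*t + 1 is on top; that piece has area ∫[-4,4] (-(t**2 - 16)) dt = 256/3.

256/3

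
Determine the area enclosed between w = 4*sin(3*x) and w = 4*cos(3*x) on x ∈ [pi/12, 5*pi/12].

8*sqrt(2)/3

On [pi/12, 5*pi/12], (4*sin(3*x)) - (4*cos(3*x)) = 4*sin(3*x) - 4*cos(3*x) is ≥ 0 throughout, so the area is a single integral of |4*sin(3*x) - 4*cos(3*x)|.
∫[pi/12,5*pi/12] (4*sin(3*x) - 4*cos(3*x)) dx = 8*sqrt(2)/3.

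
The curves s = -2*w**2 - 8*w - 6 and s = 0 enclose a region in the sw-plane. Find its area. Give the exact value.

8/3

Both boundary curves give s as a function of w, so integrate with respect to w. Setting them equal: -2*w**2 - 8*w - 6 = 0, i.e. -2*(w + 1)*(w + 3) = 0, so they meet at w = -3, -1.
For w in [-3, -1], s = -2*w**2 - 8*w - 6 is on the right; area = ∫[-3,-1] (-2*w**2 - 8*w - 6) dw = 8/3.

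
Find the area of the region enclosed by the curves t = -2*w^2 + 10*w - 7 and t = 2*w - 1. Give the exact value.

Both boundary curves give t as a function of w, so integrate with respect to w. Setting them equal: -2*w^2 + 8*w - 6 = 0, i.e. -2*(w - 3)*(w - 1) = 0, so they meet at w = 1, 3.
For w in [1, 3], t = -2*w^2 + 10*w - 7 is on the right; area = ∫[1,3] (-2*w^2 + 8*w - 6) dw = 8/3.

8/3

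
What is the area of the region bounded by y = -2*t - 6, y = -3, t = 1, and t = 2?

On [1, 2], (-2*t - 6) - (-3) = -2*t - 3 is ≤ 0 throughout, so the area is a single integral of |-2*t - 3|.
∫[1,2] (-2*t - 3) dt = -6; the area of that piece is 6.

6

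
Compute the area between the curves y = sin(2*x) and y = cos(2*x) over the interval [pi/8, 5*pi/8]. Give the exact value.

On [pi/8, 5*pi/8], (sin(2*x)) - (cos(2*x)) = sin(2*x) - cos(2*x) is ≥ 0 throughout, so the area is a single integral of |sin(2*x) - cos(2*x)|.
∫[pi/8,5*pi/8] (sin(2*x) - cos(2*x)) dx = sqrt(2).

sqrt(2)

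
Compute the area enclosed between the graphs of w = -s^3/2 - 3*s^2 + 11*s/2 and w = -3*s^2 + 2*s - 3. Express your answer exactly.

Set the curves equal: -s^3/2 - 3*s^2 + 11*s/2 = -3*s^2 + 2*s - 3, so -s^3/2 + 7*s/2 + 3 = 0, which factors as -(s - 3)*(s + 1)*(s + 2)/2 = 0. The curves meet at s = -2, -1, 3.
On [-2, -1], w = -3*s^2 + 2*s - 3 is on top; that piece has area ∫[-2,-1] (-(-s^3/2 + 7*s/2 + 3)) ds = 3/8.
On [-1, 3], w = -s^3/2 - 3*s^2 + 11*s/2 is on top; that piece has area ∫[-1,3] (-s^3/2 + 7*s/2 + 3) ds = 16.
Total enclosed area = 3/8 + 16 = 131/8.

131/8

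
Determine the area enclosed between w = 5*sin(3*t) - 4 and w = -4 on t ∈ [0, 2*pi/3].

20/3

The difference (5*sin(3*t) - 4) - (-4) = 5*sin(3*t) changes sign at t = pi/3 inside [0, 2*pi/3], so split the integral there.
∫[0,pi/3] (5*sin(3*t)) dt = 10/3.
∫[pi/3,2*pi/3] (5*sin(3*t)) dt = -10/3; the area of that piece is 10/3.
Total area = 10/3 + 10/3 = 20/3.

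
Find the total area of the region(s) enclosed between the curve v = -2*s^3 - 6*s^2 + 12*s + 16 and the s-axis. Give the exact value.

81

The curve meets the s-axis where -2*s^3 - 6*s^2 + 12*s + 16 = 0, i.e. -2*(s - 2)*(s + 1)*(s + 4) = 0, at s = -4, -1, 2.
On [-4, -1] the curve lies below the axis; ∫[-4,-1] (-2*s^3 - 6*s^2 + 12*s + 16) ds = -81/2, giving area 81/2.
On [-1, 2] the curve lies above the axis; ∫[-1,2] (-2*s^3 - 6*s^2 + 12*s + 16) ds = 81/2, giving area 81/2.
Total area = 81/2 + 81/2 = 81.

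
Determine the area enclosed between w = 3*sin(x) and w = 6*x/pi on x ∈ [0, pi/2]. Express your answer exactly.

3 - 3*pi/4

On [0, pi/2], (3*sin(x)) - (6*x/pi) = -6*x/pi + 3*sin(x) is ≥ 0 throughout, so the area is a single integral of |-6*x/pi + 3*sin(x)|.
∫[0,pi/2] (-6*x/pi + 3*sin(x)) dx = 3 - 3*pi/4.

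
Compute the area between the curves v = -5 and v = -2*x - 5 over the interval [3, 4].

On [3, 4], (-5) - (-2*x - 5) = 2*x is ≥ 0 throughout, so the area is a single integral of |2*x|.
∫[3,4] (2*x) dx = 7.

7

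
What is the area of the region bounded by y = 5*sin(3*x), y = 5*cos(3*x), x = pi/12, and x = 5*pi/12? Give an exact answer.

On [pi/12, 5*pi/12], (5*sin(3*x)) - (5*cos(3*x)) = 5*sin(3*x) - 5*cos(3*x) is ≥ 0 throughout, so the area is a single integral of |5*sin(3*x) - 5*cos(3*x)|.
∫[pi/12,5*pi/12] (5*sin(3*x) - 5*cos(3*x)) dx = 10*sqrt(2)/3.

10*sqrt(2)/3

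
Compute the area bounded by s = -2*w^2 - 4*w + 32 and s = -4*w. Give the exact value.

512/3

Both boundary curves give s as a function of w, so integrate with respect to w. Setting them equal: -2*w^2 + 32 = 0, i.e. -2*(w - 4)*(w + 4) = 0, so they meet at w = -4, 4.
For w in [-4, 4], s = -2*w^2 - 4*w + 32 is on the right; area = ∫[-4,4] (-2*w^2 + 32) dw = 512/3.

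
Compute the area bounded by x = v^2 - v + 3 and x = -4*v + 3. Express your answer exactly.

Both boundary curves give x as a function of v, so integrate with respect to v. Setting them equal: v^2 + 3*v = 0, i.e. v*(v + 3) = 0, so they meet at v = -3, 0.
For v in [-3, 0], x = v^2 - v + 3 is on the left; area = ∫[-3,0] (-(v^2 + 3*v)) dv = 9/2.

9/2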